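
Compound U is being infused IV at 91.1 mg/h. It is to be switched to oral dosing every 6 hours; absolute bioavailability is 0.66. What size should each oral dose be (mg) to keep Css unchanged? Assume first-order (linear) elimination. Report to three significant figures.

828 mg

To maintain the same Css, the systemic dosing rate must be unchanged: F·D/τ = infusion rate.
D = rate × τ / F = 91.1 × 6 / 0.66 = 828.2 mg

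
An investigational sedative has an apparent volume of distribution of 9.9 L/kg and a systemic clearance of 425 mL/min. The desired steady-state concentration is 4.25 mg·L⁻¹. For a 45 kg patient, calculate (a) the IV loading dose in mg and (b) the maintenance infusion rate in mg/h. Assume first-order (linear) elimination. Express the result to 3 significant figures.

Vd(total) = 45 kg × 9.9 L/kg = 445.5 L
Loading: fill Vd to C_target → 445.5 L × 4.25 mg/L = 1893 mg
CL = 425 mL/min × 60/1000 = 25.50 L/h
Infusion rate = 25.50 L/h × 4.25 mg/L = 108.4 mg/h

(a) 1890 mg; (b) 108 mg/h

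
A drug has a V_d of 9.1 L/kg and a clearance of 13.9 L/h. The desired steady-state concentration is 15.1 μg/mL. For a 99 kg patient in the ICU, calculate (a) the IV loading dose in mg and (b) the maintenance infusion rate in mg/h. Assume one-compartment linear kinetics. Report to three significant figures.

Total Vd = 9.1 × 99 = 900.9 L
Loading: fill Vd to C_target → 900.9 L × 15.1 mg/L = 13600 mg
Infusion rate = 13.90 L/h × 15.1 mg/L = 209.9 mg/h

(a) 13600 mg; (b) 210 mg/h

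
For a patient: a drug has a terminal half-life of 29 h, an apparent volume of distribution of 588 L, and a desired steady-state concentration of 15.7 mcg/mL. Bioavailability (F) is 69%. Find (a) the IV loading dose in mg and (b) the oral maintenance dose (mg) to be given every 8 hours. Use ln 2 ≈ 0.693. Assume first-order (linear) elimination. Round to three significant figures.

LD = Vd × C = 588.0 × 15.7 = 9232 mg
CL = 0.693 × Vd / t½ = 0.693 × 588.0 / 29 = 14.05 L/h
D = CL × Css × τ / F = 14.05 × 15.7 × 8 / 0.69 = 2558 mg

(a) 9230 mg; (b) 2560 mg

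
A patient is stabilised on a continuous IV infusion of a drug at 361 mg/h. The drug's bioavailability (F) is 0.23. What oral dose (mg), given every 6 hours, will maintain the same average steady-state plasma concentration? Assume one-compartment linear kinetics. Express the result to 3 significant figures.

9420 mg

To maintain the same Css, the systemic dosing rate must be unchanged: F·D/τ = infusion rate.
D = rate × τ / F = 361 × 6 / 0.23 = 9417 mg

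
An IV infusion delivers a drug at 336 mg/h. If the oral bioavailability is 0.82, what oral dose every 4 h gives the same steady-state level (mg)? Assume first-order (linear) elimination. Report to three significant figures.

To maintain the same Css, the systemic dosing rate must be unchanged: F·D/τ = infusion rate.
D = rate × τ / F = 336 × 4 / 0.82 = 1639 mg

1640 mg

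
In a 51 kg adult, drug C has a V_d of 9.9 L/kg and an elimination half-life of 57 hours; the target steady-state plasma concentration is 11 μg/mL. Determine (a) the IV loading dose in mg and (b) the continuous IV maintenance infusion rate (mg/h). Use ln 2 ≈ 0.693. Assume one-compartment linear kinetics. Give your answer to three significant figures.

Vd = 9.9 L/kg × 51 kg = 504.9 L
LD = Vd × C = 504.9 × 11 = 5554 mg
CL = 0.693 × Vd / t½ = 0.693 × 504.9 / 57 = 6.139 L/h
Infusion rate = CL × Css = 6.139 × 11 = 67.53 mg/h

(a) 5550 mg; (b) 67.5 mg/h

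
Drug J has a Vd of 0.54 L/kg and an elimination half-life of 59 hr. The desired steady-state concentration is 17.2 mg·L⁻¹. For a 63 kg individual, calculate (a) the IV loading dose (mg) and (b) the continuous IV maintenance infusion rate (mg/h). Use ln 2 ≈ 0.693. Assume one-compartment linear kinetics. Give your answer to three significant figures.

(a) 585 mg; (b) 6.87 mg/h

Vd = 0.54 L/kg × 63 kg = 34.02 L
LD = Vd × C = 34.02 × 17.2 = 585.1 mg
CL = 0.693 × Vd / t½ = 0.693 × 34.02 / 59 = 0.3996 L/h
Infusion rate = CL × Css = 0.3996 × 17.2 = 6.873 mg/h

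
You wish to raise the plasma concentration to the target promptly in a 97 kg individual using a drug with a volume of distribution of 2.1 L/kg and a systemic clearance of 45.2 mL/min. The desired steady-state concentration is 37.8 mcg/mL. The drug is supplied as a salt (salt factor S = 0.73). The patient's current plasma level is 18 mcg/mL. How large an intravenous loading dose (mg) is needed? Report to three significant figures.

Vd(total) = 97 kg × 2.1 L/kg = 203.7 L
The loading dose fills Vd to the target concentration.
Concentration deficit ΔC = 37.8 − 18 = 19.80 mg/L
LD = Vd × ΔC / S = 203.7 × 19.80 / 0.73 = 5525 mg

5530 mg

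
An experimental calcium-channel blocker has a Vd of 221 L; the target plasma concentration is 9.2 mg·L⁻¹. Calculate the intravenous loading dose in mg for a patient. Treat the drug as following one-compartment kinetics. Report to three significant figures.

2030 mg

LD = Vd × C = 221.0 × 9.200 = 2033 mg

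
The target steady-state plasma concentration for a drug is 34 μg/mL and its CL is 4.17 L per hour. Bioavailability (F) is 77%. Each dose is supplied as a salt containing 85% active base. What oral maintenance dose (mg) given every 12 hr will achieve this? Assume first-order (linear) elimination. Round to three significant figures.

At steady state, dose per interval replaces the amount cleared in that interval: F·S·D/τ = CL·Css.
D = CL × Css × τ / F / S = 4.170 × 34 × 12 / 0.77 / 0.85 = 2599 mg

2600 mg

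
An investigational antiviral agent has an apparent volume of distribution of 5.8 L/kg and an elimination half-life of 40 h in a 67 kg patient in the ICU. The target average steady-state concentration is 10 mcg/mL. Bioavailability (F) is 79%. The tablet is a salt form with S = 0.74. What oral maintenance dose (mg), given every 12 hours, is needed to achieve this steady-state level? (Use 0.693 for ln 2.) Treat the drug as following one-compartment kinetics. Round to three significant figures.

1380 mg

Total Vd = 5.8 × 67 = 388.6 L
k = 0.693/40 = 0.01733 h⁻¹, so CL = k·Vd = 0.01733 × 388.6 = 6.734 L/h
D = CL × Css × τ / F / S = 6.734 × 10 × 12 / 0.79 / 0.74 = 1382 mg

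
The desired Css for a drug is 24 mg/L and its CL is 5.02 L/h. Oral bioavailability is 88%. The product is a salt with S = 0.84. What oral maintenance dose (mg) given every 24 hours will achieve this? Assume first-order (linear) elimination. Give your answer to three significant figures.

D = CL × Css × τ / F / S = 5.020 × 24 × 24 / 0.88 / 0.84 = 3912 mg

3910 mg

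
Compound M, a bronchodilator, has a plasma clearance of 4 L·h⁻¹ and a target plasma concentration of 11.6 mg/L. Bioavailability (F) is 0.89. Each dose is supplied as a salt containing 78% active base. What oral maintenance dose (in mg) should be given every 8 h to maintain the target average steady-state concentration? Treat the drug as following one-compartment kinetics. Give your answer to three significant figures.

535 mg

D = CL × Css × τ / F / S = 4.000 × 11.6 × 8 / 0.89 / 0.78 = 534.7 mg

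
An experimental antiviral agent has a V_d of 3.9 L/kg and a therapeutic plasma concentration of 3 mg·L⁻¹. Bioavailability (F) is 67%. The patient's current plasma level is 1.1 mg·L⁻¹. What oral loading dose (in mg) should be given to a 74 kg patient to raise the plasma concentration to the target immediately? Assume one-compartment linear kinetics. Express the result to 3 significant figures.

818 mg

Total Vd = 3.9 × 74 = 288.6 L
Concentration deficit ΔC = 3 − 1.1 = 1.900 mg/L
LD = Vd × ΔC / F = 288.6 × 1.900 / 0.67 = 818.4 mg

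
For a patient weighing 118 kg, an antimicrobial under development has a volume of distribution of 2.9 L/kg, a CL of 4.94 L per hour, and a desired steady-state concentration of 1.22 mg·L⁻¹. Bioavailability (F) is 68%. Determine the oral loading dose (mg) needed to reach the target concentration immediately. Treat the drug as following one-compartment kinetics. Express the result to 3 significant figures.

614 mg

Vd(total) = 118 kg × 2.9 L/kg = 342.2 L
The loading dose fills Vd to the target concentration; clearance is irrelevant here.
LD = Vd × C / F = 342.2 × 1.220 / 0.68 = 613.9 mg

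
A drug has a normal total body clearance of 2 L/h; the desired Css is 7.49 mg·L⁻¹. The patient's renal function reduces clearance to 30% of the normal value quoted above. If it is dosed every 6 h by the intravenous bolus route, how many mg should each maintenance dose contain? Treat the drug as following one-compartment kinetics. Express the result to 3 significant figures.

Patient clearance = 0.3 × 2.000 = 0.6000 L/h
D = CL × Css × τ = 0.6000 × 7.49 × 6 = 26.96 mg

27.0 mg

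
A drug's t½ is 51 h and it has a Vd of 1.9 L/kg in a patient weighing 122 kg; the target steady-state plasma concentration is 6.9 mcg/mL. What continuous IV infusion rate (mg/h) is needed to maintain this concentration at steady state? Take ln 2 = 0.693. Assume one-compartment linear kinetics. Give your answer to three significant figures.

Total Vd = 1.9 × 122 = 231.8 L
k = 0.693/51 = 0.01359 h⁻¹, so CL = k·Vd = 0.01359 × 231.8 = 3.150 L/h
Infusion rate = CL × Css = 3.150 × 6.9 = 21.74 mg/h

21.7 mg/h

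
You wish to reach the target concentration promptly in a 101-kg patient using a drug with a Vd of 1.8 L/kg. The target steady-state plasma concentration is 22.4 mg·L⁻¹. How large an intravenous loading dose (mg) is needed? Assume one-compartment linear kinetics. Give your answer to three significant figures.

4070 mg

Vd = 1.8 L/kg × 101 kg = 181.8 L
The loading dose fills Vd to the target concentration.
LD = Vd × C = 181.8 × 22.40 = 4072 mg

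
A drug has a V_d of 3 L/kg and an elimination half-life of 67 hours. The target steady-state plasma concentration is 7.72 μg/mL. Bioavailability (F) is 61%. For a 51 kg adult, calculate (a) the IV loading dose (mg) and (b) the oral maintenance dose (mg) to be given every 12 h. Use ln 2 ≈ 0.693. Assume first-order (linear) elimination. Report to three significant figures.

Total Vd = 3 × 51 = 153.0 L
LD = Vd × C = 153.0 × 7.72 = 1181 mg
CL = 0.693 × Vd / t½ = 0.693 × 153.0 / 67 = 1.583 L/h
D = CL × Css × τ / F = 1.583 × 7.72 × 12 / 0.61 = 240.4 mg

(a) 1180 mg; (b) 240 mg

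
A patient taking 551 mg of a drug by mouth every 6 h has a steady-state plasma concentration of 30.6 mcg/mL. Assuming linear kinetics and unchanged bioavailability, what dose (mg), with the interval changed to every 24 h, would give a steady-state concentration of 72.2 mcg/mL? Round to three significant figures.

For first-order elimination, Css ∝ F·D/(CL·τ); F and CL are unchanged, so Css ∝ D/τ.
D₂ = D₁ × (Css,target / Css,current) × (τ₂/τ₁) = 551 × (72.2/30.6) × (24/6) = 5200 mg

5200 mg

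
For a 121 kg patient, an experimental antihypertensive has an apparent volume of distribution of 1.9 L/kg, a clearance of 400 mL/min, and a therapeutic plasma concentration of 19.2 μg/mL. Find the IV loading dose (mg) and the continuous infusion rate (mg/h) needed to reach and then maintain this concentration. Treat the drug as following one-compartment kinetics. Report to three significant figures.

(a) 4410 mg; (b) 461 mg/h

Vd = 1.9 L/kg × 121 kg = 229.9 L
LD = Vd · C_target = 229.9 × 19.2 = 4414 mg
CL = 400 mL/min × 60/1000 = 24.00 L/h
Infusion rate = 24.00 L/h × 19.2 mg/L = 460.8 mg/h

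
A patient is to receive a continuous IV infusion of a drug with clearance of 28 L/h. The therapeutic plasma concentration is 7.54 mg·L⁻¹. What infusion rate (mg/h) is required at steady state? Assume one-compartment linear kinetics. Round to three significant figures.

Infusion rate = CL · Css = 28.00 L/h × 7.54 mg/L = 211.1 mg/h

211 mg/h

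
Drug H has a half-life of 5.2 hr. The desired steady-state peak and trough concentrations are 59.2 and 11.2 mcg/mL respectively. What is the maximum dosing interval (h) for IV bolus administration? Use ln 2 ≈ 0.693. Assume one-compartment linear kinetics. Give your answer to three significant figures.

k = 0.693 / t½ = 0.693 / 5.2 = 0.1333 h⁻¹
Between IV bolus doses, concentration decays as C = C₀·e^(−kτ), so C_peak/C_trough = e^(kτ).
τ_max = ln(C_peak/C_trough) / k = ln(59.2/11.2) / 0.1333 = 1.665 / 0.1333 = 12.49 h

12.5 h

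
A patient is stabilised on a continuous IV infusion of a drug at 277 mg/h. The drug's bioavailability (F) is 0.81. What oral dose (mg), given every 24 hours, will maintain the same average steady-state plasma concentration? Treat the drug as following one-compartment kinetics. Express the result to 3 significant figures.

To maintain the same Css, the systemic dosing rate must be unchanged: F·D/τ = infusion rate.
D = rate × τ / F = 277 × 24 / 0.81 = 8207 mg

8210 mg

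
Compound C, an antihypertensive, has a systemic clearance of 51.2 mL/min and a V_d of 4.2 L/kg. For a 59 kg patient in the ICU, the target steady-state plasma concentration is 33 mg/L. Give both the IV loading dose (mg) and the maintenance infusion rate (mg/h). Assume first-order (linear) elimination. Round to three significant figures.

Vd = 4.2 L/kg × 59 kg = 247.8 L
LD = Vd · C_target = 247.8 × 33 = 8177 mg
CL = 51.2 mL/min × 60/1000 = 3.072 L/h
Maintenance: replace elimination → rate = CL × Css = 3.072 × 33 = 101.4 mg/h

(a) 8180 mg; (b) 101 mg/h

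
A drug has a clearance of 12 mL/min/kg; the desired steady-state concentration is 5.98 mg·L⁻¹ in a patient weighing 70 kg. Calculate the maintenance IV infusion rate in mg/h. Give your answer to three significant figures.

CL = 12 mL/min/kg × 70 kg = 840.0 mL/min = 840.0 × 60/1000 = 50.40 L/h
At steady state, infusion rate equals elimination rate: rate in = CL × Css.
Rate = CL × Css = 50.40 × 5.98 = 301.4 mg/h

301 mg/h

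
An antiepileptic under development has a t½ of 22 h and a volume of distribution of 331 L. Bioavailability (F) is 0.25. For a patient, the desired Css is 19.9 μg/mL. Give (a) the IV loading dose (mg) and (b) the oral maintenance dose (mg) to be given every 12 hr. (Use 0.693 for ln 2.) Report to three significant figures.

LD = Vd × C = 331.0 × 19.9 = 6587 mg
CL = 0.693 × Vd / t½ = 0.693 × 331.0 / 22 = 10.43 L/h
D = CL × Css × τ / F = 10.43 × 19.9 × 12 / 0.25 = 9963 mg

(a) 6590 mg; (b) 9960 mg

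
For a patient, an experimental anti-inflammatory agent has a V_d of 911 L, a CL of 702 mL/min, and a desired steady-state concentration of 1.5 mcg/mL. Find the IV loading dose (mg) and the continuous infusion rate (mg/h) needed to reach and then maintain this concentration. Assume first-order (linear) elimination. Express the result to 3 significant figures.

Loading: fill Vd to C_target → 911.0 L × 1.5 mg/L = 1367 mg
CL = 702 mL/min × 60/1000 = 42.12 L/h
Infusion rate = 42.12 L/h × 1.5 mg/L = 63.18 mg/h

(a) 1370 mg; (b) 63.2 mg/h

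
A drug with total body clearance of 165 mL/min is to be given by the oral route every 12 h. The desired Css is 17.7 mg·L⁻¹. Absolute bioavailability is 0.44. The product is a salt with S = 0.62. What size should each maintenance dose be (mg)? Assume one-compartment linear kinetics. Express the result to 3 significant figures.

7710 mg

CL = 165 mL/min = 165 × 0.06 = 9.900 L/h
D = CL × Css × τ / F / S = 9.900 × 17.7 × 12 / 0.44 / 0.62 = 7708 mg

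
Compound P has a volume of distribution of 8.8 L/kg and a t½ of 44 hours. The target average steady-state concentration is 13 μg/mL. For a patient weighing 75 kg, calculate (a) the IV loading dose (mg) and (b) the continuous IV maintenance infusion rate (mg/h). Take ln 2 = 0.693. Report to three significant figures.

Vd(total) = 75 kg × 8.8 L/kg = 660.0 L
LD = Vd × C = 660.0 × 13 = 8580 mg
CL = 0.693 × Vd / t½ = 0.693 × 660.0 / 44 = 10.40 L/h
Infusion rate = CL × Css = 10.40 × 13 = 135.2 mg/h

(a) 8580 mg; (b) 135 mg/h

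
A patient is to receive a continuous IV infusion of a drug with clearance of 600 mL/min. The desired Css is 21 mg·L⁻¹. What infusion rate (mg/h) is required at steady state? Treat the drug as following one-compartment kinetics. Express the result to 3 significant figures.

Convert clearance: 600 mL/min × 60 min/h ÷ 1000 mL/L = 36.00 L/h
Rate = CL × Css = 36.00 × 21 = 756.0 mg/h

756 mg/h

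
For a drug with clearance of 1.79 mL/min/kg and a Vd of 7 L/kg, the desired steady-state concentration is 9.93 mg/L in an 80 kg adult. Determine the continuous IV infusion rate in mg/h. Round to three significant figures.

85.3 mg/h

CL = 1.79 mL/min/kg × 80 kg = 143.2 mL/min = 143.2 × 60/1000 = 8.592 L/h
Rate = CL × Css = 8.592 × 9.93 = 85.32 mg/h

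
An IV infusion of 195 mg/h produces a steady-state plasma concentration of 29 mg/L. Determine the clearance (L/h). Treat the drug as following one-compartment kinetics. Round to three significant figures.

6.72 L/h

At steady state, infusion rate = CL × Css, so CL = rate / Css.
CL = 195 / 29 = 6.724 L/h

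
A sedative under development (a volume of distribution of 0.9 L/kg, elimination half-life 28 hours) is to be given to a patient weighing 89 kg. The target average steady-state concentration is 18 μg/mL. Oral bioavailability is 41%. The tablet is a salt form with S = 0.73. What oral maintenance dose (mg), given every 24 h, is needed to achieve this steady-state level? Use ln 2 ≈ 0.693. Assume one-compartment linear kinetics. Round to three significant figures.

2860 mg

Total Vd = 0.9 × 89 = 80.10 L
CL = ln 2 · Vd / t½ = 0.693 × 80.10 / 28 = 1.982 L/h
D = CL × Css × τ / F / S = 1.982 × 18 × 24 / 0.41 / 0.73 = 2861 mg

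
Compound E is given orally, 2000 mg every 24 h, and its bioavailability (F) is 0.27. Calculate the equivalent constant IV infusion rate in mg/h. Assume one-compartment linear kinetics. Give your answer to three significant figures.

22.5 mg/h

Equivalent systemic input: infusion rate = F·D/τ.
Rate = 0.27 × 2000 / 24 = 22.50 mg/h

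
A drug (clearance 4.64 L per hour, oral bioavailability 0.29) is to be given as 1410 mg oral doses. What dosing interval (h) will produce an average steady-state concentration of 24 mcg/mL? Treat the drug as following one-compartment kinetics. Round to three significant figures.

3.67 h

F·D/τ = CL·Css → τ = F·D / (CL·Css).
τ = 0.29 × 1410 / (4.64 × 24) = 3.672 h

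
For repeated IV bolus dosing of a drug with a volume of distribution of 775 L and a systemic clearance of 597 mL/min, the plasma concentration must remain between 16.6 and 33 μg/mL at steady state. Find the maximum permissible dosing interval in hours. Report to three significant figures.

14.9 h

CL = 597 mL/min × 60/1000 = 35.82 L/h
k = CL / Vd = 35.82 / 775.0 = 0.04622 h⁻¹
Between IV bolus doses, concentration decays as C = C₀·e^(−kτ), so C_peak/C_trough = e^(kτ).
τ_max = ln(C_peak/C_trough) / k = ln(33/16.6) / 0.04622 = 0.6871 / 0.04622 = 14.87 h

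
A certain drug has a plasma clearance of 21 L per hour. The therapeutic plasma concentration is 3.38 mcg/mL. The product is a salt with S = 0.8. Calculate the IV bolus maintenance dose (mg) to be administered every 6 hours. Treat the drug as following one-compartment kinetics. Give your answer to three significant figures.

D = CL × Css × τ / S = 21.00 × 3.38 × 6 / 0.8 = 532.4 mg

532 mg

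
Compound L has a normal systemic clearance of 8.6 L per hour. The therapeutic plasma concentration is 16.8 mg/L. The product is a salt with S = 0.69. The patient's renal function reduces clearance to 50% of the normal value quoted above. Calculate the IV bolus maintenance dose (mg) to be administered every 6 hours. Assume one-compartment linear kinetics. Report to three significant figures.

Patient clearance = 0.5 × 8.600 = 4.300 L/h
D = CL × Css × τ / S = 4.300 × 16.8 × 6 / 0.69 = 628.2 mg

628 mg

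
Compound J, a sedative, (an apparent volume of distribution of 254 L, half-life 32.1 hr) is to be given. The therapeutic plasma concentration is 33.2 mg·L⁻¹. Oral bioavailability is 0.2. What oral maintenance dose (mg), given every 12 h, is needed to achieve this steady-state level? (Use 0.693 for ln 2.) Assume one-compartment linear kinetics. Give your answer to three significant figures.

10900 mg

CL = 0.693 × Vd / t½ = 0.693 × 254.0 / 32.1 = 5.484 L/h
D = CL × Css × τ / F = 5.484 × 33.2 × 12 / 0.2 = 10920 mg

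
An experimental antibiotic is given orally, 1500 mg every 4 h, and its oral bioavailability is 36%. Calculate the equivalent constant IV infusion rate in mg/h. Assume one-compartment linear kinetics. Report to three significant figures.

Equivalent systemic input: infusion rate = F·D/τ.
Rate = 0.36 × 1500 / 4 = 135.0 mg/h

135 mg/h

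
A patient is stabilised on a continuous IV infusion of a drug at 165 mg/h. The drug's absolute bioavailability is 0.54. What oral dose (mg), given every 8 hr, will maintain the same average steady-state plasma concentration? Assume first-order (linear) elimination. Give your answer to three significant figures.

To maintain the same Css, the systemic dosing rate must be unchanged: F·D/τ = infusion rate.
D = rate × τ / F = 165 × 8 / 0.54 = 2444 mg

2440 mg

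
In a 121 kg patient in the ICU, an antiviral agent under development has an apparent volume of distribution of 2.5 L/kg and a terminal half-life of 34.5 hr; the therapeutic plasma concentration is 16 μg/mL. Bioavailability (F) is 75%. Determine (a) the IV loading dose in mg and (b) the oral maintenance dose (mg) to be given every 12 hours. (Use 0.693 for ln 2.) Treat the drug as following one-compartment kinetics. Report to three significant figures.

Vd(total) = 121 kg × 2.5 L/kg = 302.5 L
LD = Vd × C = 302.5 × 16 = 4840 mg
CL = 0.693 × Vd / t½ = 0.693 × 302.5 / 34.5 = 6.076 L/h
D = CL × Css × τ / F = 6.076 × 16 × 12 / 0.75 = 1555 mg

(a) 4840 mg; (b) 1560 mg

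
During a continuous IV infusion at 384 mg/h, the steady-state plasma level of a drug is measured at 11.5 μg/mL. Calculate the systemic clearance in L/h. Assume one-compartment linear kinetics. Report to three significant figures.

At steady state, infusion rate = CL × Css, so CL = rate / Css.
CL = 384 / 11.5 = 33.39 L/h

33.4 L/h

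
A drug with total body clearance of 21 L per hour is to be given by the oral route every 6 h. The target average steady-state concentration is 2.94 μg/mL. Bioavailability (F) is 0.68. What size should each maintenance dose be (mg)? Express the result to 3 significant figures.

D = CL × Css × τ / F = 21.00 × 2.94 × 6 / 0.68 = 544.8 mg

545 mg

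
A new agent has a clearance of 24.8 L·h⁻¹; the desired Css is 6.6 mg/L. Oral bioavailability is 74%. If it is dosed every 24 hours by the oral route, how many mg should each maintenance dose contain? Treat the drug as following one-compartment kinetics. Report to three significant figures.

At steady state, dose per interval replaces the amount cleared in that interval: F·D/τ = CL·Css.
D = CL × Css × τ / F = 24.80 × 6.6 × 24 / 0.74 = 5309 mg

5310 mg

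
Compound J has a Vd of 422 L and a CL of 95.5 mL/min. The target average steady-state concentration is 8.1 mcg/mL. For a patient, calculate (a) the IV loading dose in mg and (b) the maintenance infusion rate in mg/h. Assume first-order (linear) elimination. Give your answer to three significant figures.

(a) 3420 mg; (b) 46.4 mg/h

Loading dose = Vd × C = 422.0 × 8.1 = 3418 mg
CL = 95.5 mL/min × 60/1000 = 5.730 L/h
Infusion rate = 5.730 L/h × 8.1 mg/L = 46.41 mg/h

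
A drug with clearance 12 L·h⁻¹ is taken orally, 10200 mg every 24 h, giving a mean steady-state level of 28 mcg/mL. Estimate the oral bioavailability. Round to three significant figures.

F·D/τ = CL·Css at steady state → F = CL·Css·τ / D.
F = 12 × 28 × 24 / 10200 = 0.791

0.791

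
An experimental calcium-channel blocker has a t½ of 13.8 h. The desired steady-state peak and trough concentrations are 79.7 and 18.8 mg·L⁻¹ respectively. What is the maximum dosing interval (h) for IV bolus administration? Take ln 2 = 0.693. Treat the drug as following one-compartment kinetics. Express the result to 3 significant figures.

k = 0.693 / t½ = 0.693 / 13.8 = 0.05022 h⁻¹
Between IV bolus doses, concentration decays as C = C₀·e^(−kτ), so C_peak/C_trough = e^(kτ).
τ_max = ln(C_peak/C_trough) / k = ln(79.7/18.8) / 0.05022 = 1.444 / 0.05022 = 28.75 h

28.8 h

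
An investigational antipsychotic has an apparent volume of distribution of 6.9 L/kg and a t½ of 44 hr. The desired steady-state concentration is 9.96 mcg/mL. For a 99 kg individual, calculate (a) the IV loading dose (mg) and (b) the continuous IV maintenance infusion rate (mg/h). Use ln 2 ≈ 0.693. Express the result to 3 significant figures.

(a) 6800 mg; (b) 107 mg/h

Vd(total) = 99 kg × 6.9 L/kg = 683.1 L
LD = Vd × C = 683.1 × 9.96 = 6804 mg
CL = 0.693 × Vd / t½ = 0.693 × 683.1 / 44 = 10.76 L/h
Infusion rate = CL × Css = 10.76 × 9.96 = 107.2 mg/h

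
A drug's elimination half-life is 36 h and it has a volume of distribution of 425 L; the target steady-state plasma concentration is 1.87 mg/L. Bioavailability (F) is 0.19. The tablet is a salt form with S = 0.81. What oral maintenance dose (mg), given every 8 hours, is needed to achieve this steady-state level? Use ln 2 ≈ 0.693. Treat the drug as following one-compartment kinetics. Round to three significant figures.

795 mg

CL = ln 2 · Vd / t½ = 0.693 × 425.0 / 36 = 8.181 L/h
D = CL × Css × τ / F / S = 8.181 × 1.87 × 8 / 0.19 / 0.81 = 795.2 mg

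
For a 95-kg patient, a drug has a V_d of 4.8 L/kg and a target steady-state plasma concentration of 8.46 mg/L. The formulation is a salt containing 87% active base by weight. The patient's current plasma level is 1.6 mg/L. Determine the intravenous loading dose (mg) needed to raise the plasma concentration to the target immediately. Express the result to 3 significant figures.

3600 mg

Vd = 4.8 L/kg × 95 kg = 456.0 L
Concentration deficit ΔC = 8.46 − 1.6 = 6.860 mg/L
LD = Vd × ΔC / S = 456.0 × 6.860 / 0.87 = 3596 mg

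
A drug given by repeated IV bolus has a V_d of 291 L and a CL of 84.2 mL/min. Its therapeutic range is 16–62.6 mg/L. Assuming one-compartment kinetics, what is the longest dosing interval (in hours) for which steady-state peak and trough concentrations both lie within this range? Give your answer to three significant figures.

78.6 h

CL = 84.2 mL/min × 60/1000 = 5.052 L/h
k = CL / Vd = 5.052 / 291.0 = 0.01736 h⁻¹
Between IV bolus doses, concentration decays as C = C₀·e^(−kτ), so C_peak/C_trough = e^(kτ).
τ_max = ln(C_peak/C_trough) / k = ln(62.6/16) / 0.01736 = 1.364 / 0.01736 = 78.57 h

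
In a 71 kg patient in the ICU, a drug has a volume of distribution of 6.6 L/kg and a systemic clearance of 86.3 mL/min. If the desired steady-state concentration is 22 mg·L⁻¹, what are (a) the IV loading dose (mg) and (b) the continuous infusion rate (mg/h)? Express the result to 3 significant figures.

(a) 10300 mg; (b) 114 mg/h

Vd(total) = 71 kg × 6.6 L/kg = 468.6 L
LD = Vd · C_target = 468.6 × 22 = 10310 mg
CL = 86.3 mL/min × 60/1000 = 5.178 L/h
Maintenance infusion rate = CL × Css = 5.178 × 22 = 113.9 mg/h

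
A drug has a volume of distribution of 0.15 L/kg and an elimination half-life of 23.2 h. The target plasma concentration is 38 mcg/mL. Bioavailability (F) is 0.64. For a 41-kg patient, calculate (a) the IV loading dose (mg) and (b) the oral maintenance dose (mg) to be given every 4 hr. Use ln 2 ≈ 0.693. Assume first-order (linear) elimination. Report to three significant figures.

Total Vd = 0.15 × 41 = 6.150 L
LD = Vd × C = 6.150 × 38 = 233.7 mg
CL = 0.693 × Vd / t½ = 0.693 × 6.150 / 23.2 = 0.1837 L/h
D = CL × Css × τ / F = 0.1837 × 38 × 4 / 0.64 = 43.63 mg

(a) 234 mg; (b) 43.6 mg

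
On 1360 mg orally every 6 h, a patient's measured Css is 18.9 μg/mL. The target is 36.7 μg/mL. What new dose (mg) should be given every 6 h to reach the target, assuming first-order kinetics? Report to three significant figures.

For first-order elimination, Css ∝ F·D/(CL·τ); F and CL are unchanged, so Css ∝ D/τ.
D₂ = D₁ × (Css,target / Css,current) = 1360 × 36.7/18.9 = 2641 mg

2640 mg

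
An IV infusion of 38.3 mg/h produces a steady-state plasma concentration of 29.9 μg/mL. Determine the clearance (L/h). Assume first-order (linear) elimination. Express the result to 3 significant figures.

1.28 L/h

At steady state, infusion rate = CL × Css, so CL = rate / Css.
CL = 38.3 / 29.9 = 1.281 L/h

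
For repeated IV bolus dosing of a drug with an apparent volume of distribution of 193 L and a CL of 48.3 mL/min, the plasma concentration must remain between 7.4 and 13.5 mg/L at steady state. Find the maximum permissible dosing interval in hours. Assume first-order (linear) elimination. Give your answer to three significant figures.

40.0 h

CL = 48.3 mL/min = 48.3 × 0.06 = 2.898 L/h
k = CL / Vd = 2.898 / 193.0 = 0.01502 h⁻¹
Between IV bolus doses, concentration decays as C = C₀·e^(−kτ), so C_peak/C_trough = e^(kτ).
τ_max = ln(C_peak/C_trough) / k = ln(13.5/7.4) / 0.01502 = 0.6012 / 0.01502 = 40.03 h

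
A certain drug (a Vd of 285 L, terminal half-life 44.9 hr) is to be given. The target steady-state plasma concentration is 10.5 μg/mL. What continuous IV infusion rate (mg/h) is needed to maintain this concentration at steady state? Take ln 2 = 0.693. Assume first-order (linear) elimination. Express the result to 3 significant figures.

CL = 0.693 × Vd / t½ = 0.693 × 285.0 / 44.9 = 4.399 L/h
Infusion rate = CL × Css = 4.399 × 10.5 = 46.19 mg/h

46.2 mg/h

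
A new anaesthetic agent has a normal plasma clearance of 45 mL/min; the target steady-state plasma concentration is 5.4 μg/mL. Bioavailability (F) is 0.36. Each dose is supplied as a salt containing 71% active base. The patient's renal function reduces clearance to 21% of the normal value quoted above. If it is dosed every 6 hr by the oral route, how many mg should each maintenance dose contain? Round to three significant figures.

71.9 mg

CL = 45 mL/min = 45 × 0.06 = 2.700 L/h
Patient clearance = 0.21 × 2.700 = 0.5670 L/h
At steady state, dose per interval replaces the amount cleared in that interval: F·S·D/τ = CL·Css.
D = CL × Css × τ / F / S = 0.5670 × 5.4 × 6 / 0.36 / 0.71 = 71.87 mg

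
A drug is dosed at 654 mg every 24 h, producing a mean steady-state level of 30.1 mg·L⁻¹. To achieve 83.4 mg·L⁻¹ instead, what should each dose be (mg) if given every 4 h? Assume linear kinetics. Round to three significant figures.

302 mg

With linear kinetics, Css is proportional to dose rate (D/τ) at fixed clearance.
D₂ = D₁ × (Css,target / Css,current) × (τ₂/τ₁) = 654 × (83.4/30.1) × (4/24) = 302.0 mg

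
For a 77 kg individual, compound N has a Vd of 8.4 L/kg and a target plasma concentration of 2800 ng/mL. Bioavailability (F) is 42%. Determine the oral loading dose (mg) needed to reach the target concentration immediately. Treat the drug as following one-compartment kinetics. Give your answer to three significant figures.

4310 mg

Total Vd = 8.4 × 77 = 646.8 L
C = 2800 ng/mL = 2.800 mg/L
LD = Vd × C / F = 646.8 × 2.800 / 0.42 = 4312 mg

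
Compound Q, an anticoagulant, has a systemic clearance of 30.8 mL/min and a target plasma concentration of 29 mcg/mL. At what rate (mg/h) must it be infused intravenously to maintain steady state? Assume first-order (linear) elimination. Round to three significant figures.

53.6 mg/h

CL = 30.8 mL/min = 30.8 × 0.06 = 1.848 L/h
Rate = CL × Css = 1.848 × 29 = 53.59 mg/h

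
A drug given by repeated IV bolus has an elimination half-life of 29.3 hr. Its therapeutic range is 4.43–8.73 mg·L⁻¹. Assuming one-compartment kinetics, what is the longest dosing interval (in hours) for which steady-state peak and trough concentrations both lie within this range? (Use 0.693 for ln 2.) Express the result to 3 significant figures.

k = 0.693 / t½ = 0.693 / 29.3 = 0.02365 h⁻¹
Between IV bolus doses, concentration decays as C = C₀·e^(−kτ), so C_peak/C_trough = e^(kτ).
τ_max = ln(C_peak/C_trough) / k = ln(8.73/4.43) / 0.02365 = 0.6784 / 0.02365 = 28.68 h

28.7 h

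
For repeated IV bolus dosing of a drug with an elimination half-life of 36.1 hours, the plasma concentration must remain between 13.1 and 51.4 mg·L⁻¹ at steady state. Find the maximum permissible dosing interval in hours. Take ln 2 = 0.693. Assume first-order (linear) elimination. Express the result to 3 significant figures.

k = 0.693 / t½ = 0.693 / 36.1 = 0.01920 h⁻¹
Between IV bolus doses, concentration decays as C = C₀·e^(−kτ), so C_peak/C_trough = e^(kτ).
τ_max = ln(C_peak/C_trough) / k = ln(51.4/13.1) / 0.01920 = 1.367 / 0.01920 = 71.20 h

71.2 h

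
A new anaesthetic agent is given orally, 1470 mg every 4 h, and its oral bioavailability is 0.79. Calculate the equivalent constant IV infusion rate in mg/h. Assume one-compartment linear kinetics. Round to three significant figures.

Equivalent systemic input: infusion rate = F·D/τ.
Rate = 0.79 × 1470 / 4 = 290.3 mg/h

290 mg/h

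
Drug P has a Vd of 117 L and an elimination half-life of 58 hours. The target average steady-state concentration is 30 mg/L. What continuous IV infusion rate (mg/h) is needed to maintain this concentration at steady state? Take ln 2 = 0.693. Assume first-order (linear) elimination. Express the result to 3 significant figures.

41.9 mg/h

CL = 0.693 × Vd / t½ = 0.693 × 117.0 / 58 = 1.398 L/h
Infusion rate = CL × Css = 1.398 × 30 = 41.94 mg/h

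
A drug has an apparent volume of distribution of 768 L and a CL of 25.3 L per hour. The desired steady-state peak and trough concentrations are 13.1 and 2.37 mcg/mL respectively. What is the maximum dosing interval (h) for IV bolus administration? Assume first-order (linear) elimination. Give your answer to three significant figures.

51.9 h

k = CL / Vd = 25.30 / 768.0 = 0.03294 h⁻¹
Between IV bolus doses, concentration decays as C = C₀·e^(−kτ), so C_peak/C_trough = e^(kτ).
τ_max = ln(C_peak/C_trough) / k = ln(13.1/2.37) / 0.03294 = 1.710 / 0.03294 = 51.91 h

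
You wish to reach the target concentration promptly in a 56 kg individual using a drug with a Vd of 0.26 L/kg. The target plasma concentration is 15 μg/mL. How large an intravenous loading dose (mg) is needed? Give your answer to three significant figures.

Vd(total) = 56 kg × 0.26 L/kg = 14.56 L
LD = Vd × C = 14.56 × 15.00 = 218.4 mg

218 mg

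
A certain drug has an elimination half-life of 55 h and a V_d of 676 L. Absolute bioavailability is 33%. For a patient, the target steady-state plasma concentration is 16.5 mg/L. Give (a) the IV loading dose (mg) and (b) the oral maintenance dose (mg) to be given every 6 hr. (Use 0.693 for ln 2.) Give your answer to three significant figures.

(a) 11200 mg; (b) 2560 mg

LD = Vd × C = 676.0 × 16.5 = 11150 mg
CL = 0.693 × Vd / t½ = 0.693 × 676.0 / 55 = 8.518 L/h
D = CL × Css × τ / F = 8.518 × 16.5 × 6 / 0.33 = 2555 mg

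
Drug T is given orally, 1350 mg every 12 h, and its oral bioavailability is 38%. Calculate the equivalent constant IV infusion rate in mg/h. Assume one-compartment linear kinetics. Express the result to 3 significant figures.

42.8 mg/h

Equivalent systemic input: infusion rate = F·D/τ.
Rate = 0.38 × 1350 / 12 = 42.75 mg/h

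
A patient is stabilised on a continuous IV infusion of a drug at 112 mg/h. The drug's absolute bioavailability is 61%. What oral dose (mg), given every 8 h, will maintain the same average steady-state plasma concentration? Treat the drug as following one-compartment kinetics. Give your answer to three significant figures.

1470 mg

To maintain the same Css, the systemic dosing rate must be unchanged: F·D/τ = infusion rate.
D = rate × τ / F = 112 × 8 / 0.61 = 1469 mg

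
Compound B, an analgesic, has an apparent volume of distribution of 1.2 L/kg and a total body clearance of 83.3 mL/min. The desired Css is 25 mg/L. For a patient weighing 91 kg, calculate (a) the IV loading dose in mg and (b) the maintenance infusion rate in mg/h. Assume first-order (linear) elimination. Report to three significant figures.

(a) 2730 mg; (b) 125 mg/h

Vd = 1.2 L/kg × 91 kg = 109.2 L
LD = Vd · C_target = 109.2 × 25 = 2730 mg
CL = 83.3 mL/min × 60/1000 = 4.998 L/h
Maintenance: replace elimination → rate = CL × Css = 4.998 × 25 = 125.0 mg/h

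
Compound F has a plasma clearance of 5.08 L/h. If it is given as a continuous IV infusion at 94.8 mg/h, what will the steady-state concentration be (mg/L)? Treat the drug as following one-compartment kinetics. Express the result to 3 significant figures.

18.7 mg/L

Css = rate / CL = 94.8 / 5.080 = 18.66 mg/L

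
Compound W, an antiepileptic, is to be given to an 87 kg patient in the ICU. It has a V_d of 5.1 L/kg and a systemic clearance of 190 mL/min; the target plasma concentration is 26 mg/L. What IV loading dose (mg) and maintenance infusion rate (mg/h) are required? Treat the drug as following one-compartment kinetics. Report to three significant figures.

(a) 11500 mg; (b) 296 mg/h

Vd(total) = 87 kg × 5.1 L/kg = 443.7 L
LD = Vd · C_target = 443.7 × 26 = 11540 mg
CL = 190 mL/min = 190 × 0.06 = 11.40 L/h
Maintenance infusion rate = CL × Css = 11.40 × 26 = 296.4 mg/h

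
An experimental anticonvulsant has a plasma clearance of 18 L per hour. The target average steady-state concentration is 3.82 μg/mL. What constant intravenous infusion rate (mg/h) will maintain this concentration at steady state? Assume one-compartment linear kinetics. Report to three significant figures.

68.8 mg/h

R₀ = 18.00 × 3.82 = 68.76 mg/h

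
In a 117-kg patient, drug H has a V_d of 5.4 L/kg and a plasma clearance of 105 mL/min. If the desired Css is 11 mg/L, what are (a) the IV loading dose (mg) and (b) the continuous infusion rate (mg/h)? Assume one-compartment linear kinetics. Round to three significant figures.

Vd(total) = 117 kg × 5.4 L/kg = 631.8 L
Loading: fill Vd to C_target → 631.8 L × 11 mg/L = 6950 mg
Convert clearance: 105 mL/min × 60 min/h ÷ 1000 mL/L = 6.300 L/h
Maintenance infusion rate = CL × Css = 6.300 × 11 = 69.30 mg/h

(a) 6950 mg; (b) 69.3 mg/h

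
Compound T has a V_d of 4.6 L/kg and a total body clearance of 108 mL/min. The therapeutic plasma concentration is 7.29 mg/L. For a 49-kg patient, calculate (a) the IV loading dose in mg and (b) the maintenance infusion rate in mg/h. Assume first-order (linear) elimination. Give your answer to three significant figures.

Vd = 4.6 L/kg × 49 kg = 225.4 L
LD = Vd · C_target = 225.4 × 7.29 = 1643 mg
CL = 108 mL/min × 60/1000 = 6.480 L/h
Maintenance: replace elimination → rate = CL × Css = 6.480 × 7.29 = 47.24 mg/h

(a) 1640 mg; (b) 47.2 mg/h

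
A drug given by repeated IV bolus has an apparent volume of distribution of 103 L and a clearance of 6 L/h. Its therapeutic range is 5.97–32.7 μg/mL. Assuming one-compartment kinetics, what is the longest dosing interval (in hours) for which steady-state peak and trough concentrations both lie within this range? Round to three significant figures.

k = CL / Vd = 6.000 / 103.0 = 0.05825 h⁻¹
Between IV bolus doses, concentration decays as C = C₀·e^(−kτ), so C_peak/C_trough = e^(kτ).
τ_max = ln(C_peak/C_trough) / k = ln(32.7/5.97) / 0.05825 = 1.701 / 0.05825 = 29.20 h

29.2 h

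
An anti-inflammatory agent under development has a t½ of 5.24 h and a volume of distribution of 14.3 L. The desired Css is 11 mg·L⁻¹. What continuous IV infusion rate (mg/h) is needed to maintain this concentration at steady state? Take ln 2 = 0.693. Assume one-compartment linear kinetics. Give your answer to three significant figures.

20.8 mg/h

k = 0.693/5.24 = 0.1323 h⁻¹, so CL = k·Vd = 0.1323 × 14.30 = 1.892 L/h
Infusion rate = CL × Css = 1.892 × 11 = 20.81 mg/h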